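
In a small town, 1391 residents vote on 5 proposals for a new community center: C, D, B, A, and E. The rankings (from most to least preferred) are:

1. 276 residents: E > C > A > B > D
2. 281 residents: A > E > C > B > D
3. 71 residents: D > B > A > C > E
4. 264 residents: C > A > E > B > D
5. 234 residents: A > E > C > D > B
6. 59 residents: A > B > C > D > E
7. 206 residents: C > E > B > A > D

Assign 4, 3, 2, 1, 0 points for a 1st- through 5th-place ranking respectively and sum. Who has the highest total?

C: 276·3 + 281·2 + 71·1 + 264·4 + 234·2 + 59·2 + 206·4 = 3927
D: 276·0 + 281·0 + 71·4 + 264·0 + 234·1 + 59·1 + 206·0 = 577
B: 276·1 + 281·1 + 71·3 + 264·1 + 234·0 + 59·3 + 206·2 = 1623
A: 276·2 + 281·4 + 71·2 + 264·3 + 234·4 + 59·4 + 206·1 = 3988
E: 276·4 + 281·3 + 71·0 + 264·2 + 234·3 + 59·0 + 206·3 = 3795
A has the highest Borda score (3988).

A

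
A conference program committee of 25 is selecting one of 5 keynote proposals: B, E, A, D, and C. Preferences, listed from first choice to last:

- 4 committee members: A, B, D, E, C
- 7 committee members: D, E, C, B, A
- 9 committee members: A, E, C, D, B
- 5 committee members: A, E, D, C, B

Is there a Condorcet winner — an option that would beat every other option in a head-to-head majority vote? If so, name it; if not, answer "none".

A vs B: 18–7 for A.
A vs E: 18–7 for A.
A vs D: 18–7 for A.
A vs C: 18–7 for A.
A beats every other option head-to-head.

A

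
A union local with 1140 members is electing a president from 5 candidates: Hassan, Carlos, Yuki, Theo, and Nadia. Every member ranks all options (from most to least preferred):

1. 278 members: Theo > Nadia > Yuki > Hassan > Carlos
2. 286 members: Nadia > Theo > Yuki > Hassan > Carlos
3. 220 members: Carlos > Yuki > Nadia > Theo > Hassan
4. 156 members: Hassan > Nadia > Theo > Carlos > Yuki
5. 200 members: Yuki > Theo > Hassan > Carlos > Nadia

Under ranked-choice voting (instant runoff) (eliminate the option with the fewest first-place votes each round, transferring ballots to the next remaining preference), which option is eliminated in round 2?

Round 1: Hassan 156, Carlos 220, Yuki 200, Theo 278, Nadia 286. Eliminate Hassan.
Round 2: Carlos 220, Yuki 200, Theo 278, Nadia 442. Eliminate Yuki.

Yuki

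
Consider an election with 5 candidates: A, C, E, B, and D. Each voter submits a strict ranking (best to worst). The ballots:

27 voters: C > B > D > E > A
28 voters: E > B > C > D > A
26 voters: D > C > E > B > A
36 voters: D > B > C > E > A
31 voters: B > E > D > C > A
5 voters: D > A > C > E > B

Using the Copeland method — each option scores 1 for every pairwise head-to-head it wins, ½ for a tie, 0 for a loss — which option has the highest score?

B

A: loses to C, E, B, and D → score 0.
C: beats A and E; loses to B and D → score 2.
E: beats A; loses to C, B, and D → score 1.
B: beats A, C, E, and D → score 4.
D: beats A, C, and E; loses to B → score 3.
B has the best pairwise record.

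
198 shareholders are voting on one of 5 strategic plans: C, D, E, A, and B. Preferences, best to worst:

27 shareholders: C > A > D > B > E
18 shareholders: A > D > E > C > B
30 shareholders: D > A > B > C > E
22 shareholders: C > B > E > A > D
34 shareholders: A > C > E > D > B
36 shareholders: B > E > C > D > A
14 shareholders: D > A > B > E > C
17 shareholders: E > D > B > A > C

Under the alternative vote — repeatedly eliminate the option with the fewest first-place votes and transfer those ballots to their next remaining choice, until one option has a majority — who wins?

C

Round 1: C 49, D 44, E 17, A 52, B 36. Eliminate E.
Round 2: C 49, D 61, A 52, B 36. Eliminate B.
Round 3: C 85, D 61, A 52. Eliminate A.
Round 4: C 119, D 79. C has a majority.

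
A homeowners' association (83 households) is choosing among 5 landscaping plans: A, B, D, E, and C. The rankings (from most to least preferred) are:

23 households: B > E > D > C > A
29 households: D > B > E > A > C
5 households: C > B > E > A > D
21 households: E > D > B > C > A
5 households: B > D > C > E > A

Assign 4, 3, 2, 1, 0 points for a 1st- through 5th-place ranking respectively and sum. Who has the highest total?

B

A: 23·0 + 29·1 + 5·1 + 21·0 + 5·0 = 34
B: 23·4 + 29·3 + 5·3 + 21·2 + 5·4 = 256
D: 23·2 + 29·4 + 5·0 + 21·3 + 5·3 = 240
E: 23·3 + 29·2 + 5·2 + 21·4 + 5·1 = 226
C: 23·1 + 29·0 + 5·4 + 21·1 + 5·2 = 74
B has the highest Borda score (256).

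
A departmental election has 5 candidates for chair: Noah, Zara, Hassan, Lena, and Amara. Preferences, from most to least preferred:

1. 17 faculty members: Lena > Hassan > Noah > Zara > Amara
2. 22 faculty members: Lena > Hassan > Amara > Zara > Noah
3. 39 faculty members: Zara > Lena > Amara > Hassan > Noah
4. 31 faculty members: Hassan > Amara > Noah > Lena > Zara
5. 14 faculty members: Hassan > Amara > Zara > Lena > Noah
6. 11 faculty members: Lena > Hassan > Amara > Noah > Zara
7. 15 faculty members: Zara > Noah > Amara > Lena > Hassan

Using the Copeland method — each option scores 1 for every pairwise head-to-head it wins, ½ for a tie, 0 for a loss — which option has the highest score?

Noah: loses to Zara, Hassan, Lena, and Amara → score 0.
Zara: beats Noah; loses to Hassan, Lena, and Amara → score 1.
Hassan: beats Noah, Zara, and Amara; loses to Lena → score 3.
Lena: beats Noah, Zara, Hassan, and Amara → score 4.
Amara: beats Noah and Zara; loses to Hassan and Lena → score 2.
Lena has the best pairwise record.

Lena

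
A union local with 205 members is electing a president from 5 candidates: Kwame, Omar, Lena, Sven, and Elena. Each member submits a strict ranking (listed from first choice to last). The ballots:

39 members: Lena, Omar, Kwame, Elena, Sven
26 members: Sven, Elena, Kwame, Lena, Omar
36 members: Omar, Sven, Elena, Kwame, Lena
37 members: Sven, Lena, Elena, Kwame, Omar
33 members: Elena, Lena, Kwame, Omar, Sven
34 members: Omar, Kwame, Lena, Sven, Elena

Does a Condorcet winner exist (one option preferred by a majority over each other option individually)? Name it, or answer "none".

Lena

Lena vs Kwame: 109–96 for Lena.
Lena vs Omar: 135–70 for Lena.
Lena vs Sven: 106–99 for Lena.
Lena vs Elena: 110–95 for Lena.
Lena beats every other option head-to-head.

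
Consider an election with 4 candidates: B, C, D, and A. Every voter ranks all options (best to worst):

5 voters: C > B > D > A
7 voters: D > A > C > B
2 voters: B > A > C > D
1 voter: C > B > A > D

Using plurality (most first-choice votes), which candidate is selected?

First-place votes: B 2, C 6, D 7, A 0.
D has the most first-place votes.

D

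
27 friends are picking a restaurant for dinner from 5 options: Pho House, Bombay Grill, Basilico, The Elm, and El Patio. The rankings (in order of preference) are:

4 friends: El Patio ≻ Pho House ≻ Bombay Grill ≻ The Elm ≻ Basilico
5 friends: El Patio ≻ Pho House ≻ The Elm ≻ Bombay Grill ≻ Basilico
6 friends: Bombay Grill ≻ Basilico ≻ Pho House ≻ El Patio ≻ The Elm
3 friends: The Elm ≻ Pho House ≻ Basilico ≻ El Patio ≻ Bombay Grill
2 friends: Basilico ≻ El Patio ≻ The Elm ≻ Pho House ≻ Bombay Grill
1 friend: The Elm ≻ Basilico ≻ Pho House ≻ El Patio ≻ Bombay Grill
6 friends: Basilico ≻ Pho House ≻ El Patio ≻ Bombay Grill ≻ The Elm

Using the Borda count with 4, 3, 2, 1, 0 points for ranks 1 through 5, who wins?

Pho House

Pho House: 4·3 + 5·3 + 6·2 + 3·3 + 2·1 + 1·2 + 6·3 = 70
Bombay Grill: 4·2 + 5·1 + 6·4 + 3·0 + 2·0 + 1·0 + 6·1 = 43
Basilico: 4·0 + 5·0 + 6·3 + 3·2 + 2·4 + 1·3 + 6·4 = 59
The Elm: 4·1 + 5·2 + 6·0 + 3·4 + 2·2 + 1·4 + 6·0 = 34
El Patio: 4·4 + 5·4 + 6·1 + 3·1 + 2·3 + 1·1 + 6·2 = 64
Pho House has the highest Borda score (70).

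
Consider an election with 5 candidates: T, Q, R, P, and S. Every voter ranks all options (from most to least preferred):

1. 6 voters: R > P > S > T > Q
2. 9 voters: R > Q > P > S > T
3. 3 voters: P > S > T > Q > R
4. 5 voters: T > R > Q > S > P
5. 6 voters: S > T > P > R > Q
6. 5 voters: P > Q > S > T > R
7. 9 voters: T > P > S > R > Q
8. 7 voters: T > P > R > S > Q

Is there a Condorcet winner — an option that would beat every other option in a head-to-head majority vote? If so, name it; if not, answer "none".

none

Checking pairwise contests:
S beats T 29–21.
T beats Q 36–14.
T beats R 35–15.
T beats P 27–23.
R beats S 27–23.
Every option loses at least one head-to-head, so there is no Condorcet winner.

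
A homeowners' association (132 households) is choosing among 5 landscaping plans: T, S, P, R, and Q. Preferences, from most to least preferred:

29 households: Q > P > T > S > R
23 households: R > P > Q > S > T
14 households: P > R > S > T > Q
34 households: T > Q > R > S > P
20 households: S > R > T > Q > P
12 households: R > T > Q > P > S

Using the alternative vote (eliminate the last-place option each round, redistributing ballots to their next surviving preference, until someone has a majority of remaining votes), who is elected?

R

Round 1: T 34, S 20, P 14, R 35, Q 29. Eliminate P.
Round 2: T 34, S 20, R 49, Q 29. Eliminate S.
Round 3: T 34, R 69, Q 29. R has a majority.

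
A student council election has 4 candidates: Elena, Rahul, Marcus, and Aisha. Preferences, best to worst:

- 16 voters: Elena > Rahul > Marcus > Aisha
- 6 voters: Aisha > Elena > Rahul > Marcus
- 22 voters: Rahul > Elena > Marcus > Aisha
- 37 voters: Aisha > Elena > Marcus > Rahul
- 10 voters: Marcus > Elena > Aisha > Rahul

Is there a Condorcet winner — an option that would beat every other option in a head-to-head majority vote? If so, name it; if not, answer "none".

Elena

Elena vs Rahul: 69–22 for Elena.
Elena vs Marcus: 81–10 for Elena.
Elena vs Aisha: 48–43 for Elena.
Elena beats every other option head-to-head.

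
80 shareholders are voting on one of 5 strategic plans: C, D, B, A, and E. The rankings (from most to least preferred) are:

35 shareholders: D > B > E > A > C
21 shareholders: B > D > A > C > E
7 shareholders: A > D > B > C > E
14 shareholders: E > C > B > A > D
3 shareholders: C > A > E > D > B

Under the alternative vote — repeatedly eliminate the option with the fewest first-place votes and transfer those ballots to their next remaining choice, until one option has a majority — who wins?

Round 1: C 3, D 35, B 21, A 7, E 14. Eliminate C.
Round 2: D 35, B 21, A 10, E 14. Eliminate A.
Round 3: D 42, B 21, E 17. D has a majority.

D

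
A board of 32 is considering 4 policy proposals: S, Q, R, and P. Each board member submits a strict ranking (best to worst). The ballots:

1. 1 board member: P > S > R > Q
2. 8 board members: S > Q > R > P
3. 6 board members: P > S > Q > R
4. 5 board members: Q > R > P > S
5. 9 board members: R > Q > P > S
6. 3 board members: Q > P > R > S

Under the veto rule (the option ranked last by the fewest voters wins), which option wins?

Q

Last-place votes: S 17, Q 1, R 6, P 8.
Q is ranked last by the fewest voters, so Q wins.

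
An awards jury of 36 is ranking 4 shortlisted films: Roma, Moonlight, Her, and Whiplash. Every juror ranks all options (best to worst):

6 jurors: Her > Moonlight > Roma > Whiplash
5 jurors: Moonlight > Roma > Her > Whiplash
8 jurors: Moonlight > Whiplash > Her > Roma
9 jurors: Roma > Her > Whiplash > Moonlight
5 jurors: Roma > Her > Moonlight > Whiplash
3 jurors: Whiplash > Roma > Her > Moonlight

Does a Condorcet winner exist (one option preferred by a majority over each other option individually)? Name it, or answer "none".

Checking pairwise contests:
Moonlight beats Roma 19–17.
Her beats Moonlight 23–13.
Roma beats Her 22–14.
Roma beats Whiplash 25–11.
Every option loses at least one head-to-head, so there is no Condorcet winner.

none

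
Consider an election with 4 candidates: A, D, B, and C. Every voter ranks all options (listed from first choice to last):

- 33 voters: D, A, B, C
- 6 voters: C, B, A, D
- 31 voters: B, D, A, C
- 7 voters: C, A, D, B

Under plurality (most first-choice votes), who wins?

D

First-place votes: A 0, D 33, B 31, C 13.
D has the most first-place votes.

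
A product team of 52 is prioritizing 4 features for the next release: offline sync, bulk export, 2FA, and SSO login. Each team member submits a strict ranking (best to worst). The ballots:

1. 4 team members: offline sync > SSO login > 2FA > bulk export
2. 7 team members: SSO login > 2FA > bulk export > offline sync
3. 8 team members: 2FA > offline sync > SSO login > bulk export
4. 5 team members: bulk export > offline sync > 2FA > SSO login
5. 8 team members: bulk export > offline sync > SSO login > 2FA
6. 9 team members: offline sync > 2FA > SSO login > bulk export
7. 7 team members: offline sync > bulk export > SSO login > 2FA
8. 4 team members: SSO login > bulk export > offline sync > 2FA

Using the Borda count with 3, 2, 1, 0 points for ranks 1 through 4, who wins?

offline sync

offline sync: 4·3 + 7·0 + 8·2 + 5·2 + 8·2 + 9·3 + 7·3 + 4·1 = 106
bulk export: 4·0 + 7·1 + 8·0 + 5·3 + 8·3 + 9·0 + 7·2 + 4·2 = 68
2FA: 4·1 + 7·2 + 8·3 + 5·1 + 8·0 + 9·2 + 7·0 + 4·0 = 65
SSO login: 4·2 + 7·3 + 8·1 + 5·0 + 8·1 + 9·1 + 7·1 + 4·3 = 73
offline sync has the highest Borda score (106).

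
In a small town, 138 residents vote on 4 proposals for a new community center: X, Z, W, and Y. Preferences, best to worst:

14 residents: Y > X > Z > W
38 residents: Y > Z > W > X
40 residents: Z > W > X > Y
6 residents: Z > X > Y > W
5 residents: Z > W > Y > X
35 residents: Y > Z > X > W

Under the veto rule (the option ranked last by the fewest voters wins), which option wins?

Last-place votes: X 43, Z 0, W 55, Y 40.
Z is ranked last by the fewest voters, so Z wins.

Z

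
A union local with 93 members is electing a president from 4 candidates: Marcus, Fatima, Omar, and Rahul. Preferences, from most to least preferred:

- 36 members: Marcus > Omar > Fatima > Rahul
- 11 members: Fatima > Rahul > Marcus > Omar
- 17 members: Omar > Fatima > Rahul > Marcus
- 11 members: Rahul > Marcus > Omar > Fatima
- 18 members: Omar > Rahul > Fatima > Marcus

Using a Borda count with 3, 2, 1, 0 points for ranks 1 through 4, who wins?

Omar

Marcus: 36·3 + 11·1 + 17·0 + 11·2 + 18·0 = 141
Fatima: 36·1 + 11·3 + 17·2 + 11·0 + 18·1 = 121
Omar: 36·2 + 11·0 + 17·3 + 11·1 + 18·3 = 188
Rahul: 36·0 + 11·2 + 17·1 + 11·3 + 18·2 = 108
Omar has the highest Borda score (188).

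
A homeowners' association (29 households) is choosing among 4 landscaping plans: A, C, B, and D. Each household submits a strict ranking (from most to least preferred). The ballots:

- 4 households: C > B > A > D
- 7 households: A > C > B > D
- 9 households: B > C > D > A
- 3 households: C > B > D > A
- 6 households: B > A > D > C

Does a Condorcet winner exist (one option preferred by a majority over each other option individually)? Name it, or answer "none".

B

B vs A: 22–7 for B.
B vs C: 15–14 for B.
B vs D: 29–0 for B.
B beats every other option head-to-head.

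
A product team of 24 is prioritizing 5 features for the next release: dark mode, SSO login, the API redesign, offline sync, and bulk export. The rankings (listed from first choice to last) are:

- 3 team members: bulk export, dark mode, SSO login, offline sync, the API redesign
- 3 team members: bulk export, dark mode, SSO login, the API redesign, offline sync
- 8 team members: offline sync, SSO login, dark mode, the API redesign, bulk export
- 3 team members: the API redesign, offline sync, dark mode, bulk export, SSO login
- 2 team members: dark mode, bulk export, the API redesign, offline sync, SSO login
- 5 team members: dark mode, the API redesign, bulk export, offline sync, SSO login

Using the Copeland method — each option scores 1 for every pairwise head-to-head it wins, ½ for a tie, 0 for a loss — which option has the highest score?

dark mode

dark mode: beats SSO login, the API redesign, offline sync, and bulk export → score 4.
SSO login: beats the API redesign; loses to dark mode, offline sync, and bulk export → score 1.
the API redesign: beats offline sync and bulk export; loses to dark mode and SSO login → score 2.
offline sync: beats SSO login; loses to dark mode, the API redesign, and bulk export → score 1.
bulk export: beats SSO login and offline sync; loses to dark mode and the API redesign → score 2.
dark mode has the best pairwise record.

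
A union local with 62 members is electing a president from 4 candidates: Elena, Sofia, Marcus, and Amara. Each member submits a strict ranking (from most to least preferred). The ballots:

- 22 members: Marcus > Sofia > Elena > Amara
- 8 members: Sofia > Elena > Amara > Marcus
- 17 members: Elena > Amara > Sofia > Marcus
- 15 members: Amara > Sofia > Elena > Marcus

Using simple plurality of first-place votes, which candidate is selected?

Marcus

First-place votes: Elena 17, Sofia 8, Marcus 22, Amara 15.
Marcus has the most first-place votes.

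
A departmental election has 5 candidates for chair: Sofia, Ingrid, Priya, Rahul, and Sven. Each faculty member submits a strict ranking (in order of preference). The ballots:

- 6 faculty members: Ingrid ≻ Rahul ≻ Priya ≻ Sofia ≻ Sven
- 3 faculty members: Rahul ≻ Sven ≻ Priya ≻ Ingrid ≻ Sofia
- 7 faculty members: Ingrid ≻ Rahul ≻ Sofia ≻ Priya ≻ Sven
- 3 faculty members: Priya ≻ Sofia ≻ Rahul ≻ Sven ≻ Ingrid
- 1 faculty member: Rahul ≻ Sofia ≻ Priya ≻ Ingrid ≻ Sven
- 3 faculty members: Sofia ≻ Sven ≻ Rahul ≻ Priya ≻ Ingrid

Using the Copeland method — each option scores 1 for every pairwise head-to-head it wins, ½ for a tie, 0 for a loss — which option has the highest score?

Ingrid

Sofia: beats Sven; loses to Ingrid, Priya, and Rahul → score 1.
Ingrid: beats Sofia, Priya, Rahul, and Sven → score 4.
Priya: beats Sofia and Sven; loses to Ingrid and Rahul → score 2.
Rahul: beats Sofia, Priya, and Sven; loses to Ingrid → score 3.
Sven: loses to Sofia, Ingrid, Priya, and Rahul → score 0.
Ingrid has the best pairwise record.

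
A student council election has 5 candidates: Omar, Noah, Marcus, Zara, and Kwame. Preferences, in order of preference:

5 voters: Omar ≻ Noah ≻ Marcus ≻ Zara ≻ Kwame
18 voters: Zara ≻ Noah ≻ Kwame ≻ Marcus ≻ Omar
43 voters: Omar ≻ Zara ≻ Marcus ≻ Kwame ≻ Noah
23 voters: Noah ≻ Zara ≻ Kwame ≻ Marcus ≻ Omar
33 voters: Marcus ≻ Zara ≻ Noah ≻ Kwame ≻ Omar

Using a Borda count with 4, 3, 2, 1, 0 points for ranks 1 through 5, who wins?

Zara

Omar: 5·4 + 18·0 + 43·4 + 23·0 + 33·0 = 192
Noah: 5·3 + 18·3 + 43·0 + 23·4 + 33·2 = 227
Marcus: 5·2 + 18·1 + 43·2 + 23·1 + 33·4 = 269
Zara: 5·1 + 18·4 + 43·3 + 23·3 + 33·3 = 374
Kwame: 5·0 + 18·2 + 43·1 + 23·2 + 33·1 = 158
Zara has the highest Borda score (374).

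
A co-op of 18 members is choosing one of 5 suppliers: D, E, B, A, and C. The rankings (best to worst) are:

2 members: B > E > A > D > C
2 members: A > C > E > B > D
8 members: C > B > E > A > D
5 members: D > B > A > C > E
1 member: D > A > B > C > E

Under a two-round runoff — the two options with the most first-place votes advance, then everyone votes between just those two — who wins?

Round 1 first-place votes: D 6, E 0, B 2, A 2, C 8.
C and D advance.
Runoff: C is preferred to D by 10 voters; D by 8.
C wins the runoff.

C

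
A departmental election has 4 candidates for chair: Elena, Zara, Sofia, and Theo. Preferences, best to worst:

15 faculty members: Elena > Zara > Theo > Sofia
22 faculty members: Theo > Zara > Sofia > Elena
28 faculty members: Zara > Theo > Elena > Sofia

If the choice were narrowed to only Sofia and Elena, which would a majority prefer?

Voters preferring Sofia to Elena: 22; preferring Elena to Sofia: 43.
Elena wins the head-to-head.

Elena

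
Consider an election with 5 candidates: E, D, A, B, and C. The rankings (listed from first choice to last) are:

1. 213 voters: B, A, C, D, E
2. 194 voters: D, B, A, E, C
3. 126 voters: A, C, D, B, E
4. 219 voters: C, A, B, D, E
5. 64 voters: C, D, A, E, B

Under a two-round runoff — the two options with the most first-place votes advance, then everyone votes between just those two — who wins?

C

Round 1 first-place votes: E 0, D 194, A 126, B 213, C 283.
C and B advance.
Runoff: C is preferred to B by 409 voters; B by 407.
C wins the runoff.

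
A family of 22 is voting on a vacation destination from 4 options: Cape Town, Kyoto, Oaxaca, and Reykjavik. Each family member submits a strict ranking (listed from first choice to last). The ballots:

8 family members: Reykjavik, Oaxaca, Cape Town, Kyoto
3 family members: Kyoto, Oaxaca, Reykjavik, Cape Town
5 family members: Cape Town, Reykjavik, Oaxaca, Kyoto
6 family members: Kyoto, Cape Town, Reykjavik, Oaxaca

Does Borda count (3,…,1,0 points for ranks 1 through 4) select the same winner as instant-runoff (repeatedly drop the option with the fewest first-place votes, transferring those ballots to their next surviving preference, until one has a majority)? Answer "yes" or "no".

Borda — scores: Cape Town 35, Kyoto 27, Oaxaca 27, Reykjavik 43. Winner: Reykjavik.
Instant-runoff — R1 Cape Town 5, Kyoto 9, Oaxaca 0, Reykjavik 8 (Oaxaca out); R2 Cape Town 5, Kyoto 9, Reykjavik 8 (Cape Town out); R3 Kyoto 9, Reykjavik 13 (Reykjavik winner). Winner: Reykjavik.
The two methods agree.

yes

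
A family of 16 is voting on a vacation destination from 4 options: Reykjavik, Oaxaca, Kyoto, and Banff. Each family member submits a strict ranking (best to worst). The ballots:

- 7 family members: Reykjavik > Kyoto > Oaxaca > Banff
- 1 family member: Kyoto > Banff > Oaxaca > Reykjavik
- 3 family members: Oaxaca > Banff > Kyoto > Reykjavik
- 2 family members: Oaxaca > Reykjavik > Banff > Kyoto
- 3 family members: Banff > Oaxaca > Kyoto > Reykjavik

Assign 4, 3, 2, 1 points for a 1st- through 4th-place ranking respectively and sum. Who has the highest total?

Reykjavik: 7·4 + 1·1 + 3·1 + 2·3 + 3·1 = 41
Oaxaca: 7·2 + 1·2 + 3·4 + 2·4 + 3·3 = 45
Kyoto: 7·3 + 1·4 + 3·2 + 2·1 + 3·2 = 39
Banff: 7·1 + 1·3 + 3·3 + 2·2 + 3·4 = 35
Oaxaca has the highest Borda score (45).

Oaxaca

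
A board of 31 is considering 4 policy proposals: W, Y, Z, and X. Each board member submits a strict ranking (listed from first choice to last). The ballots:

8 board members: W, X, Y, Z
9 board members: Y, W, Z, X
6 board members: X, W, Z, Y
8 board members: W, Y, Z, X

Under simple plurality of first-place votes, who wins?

W

First-place votes: W 16, Y 9, Z 0, X 6.
W has the most first-place votes.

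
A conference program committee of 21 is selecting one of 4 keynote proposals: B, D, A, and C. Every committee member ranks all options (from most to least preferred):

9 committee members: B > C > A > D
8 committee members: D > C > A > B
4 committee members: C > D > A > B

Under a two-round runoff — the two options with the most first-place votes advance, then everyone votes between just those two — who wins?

Round 1 first-place votes: B 9, D 8, A 0, C 4.
B and D advance.
Runoff: B is preferred to D by 9 voters; D by 12.
D wins the runoff.

D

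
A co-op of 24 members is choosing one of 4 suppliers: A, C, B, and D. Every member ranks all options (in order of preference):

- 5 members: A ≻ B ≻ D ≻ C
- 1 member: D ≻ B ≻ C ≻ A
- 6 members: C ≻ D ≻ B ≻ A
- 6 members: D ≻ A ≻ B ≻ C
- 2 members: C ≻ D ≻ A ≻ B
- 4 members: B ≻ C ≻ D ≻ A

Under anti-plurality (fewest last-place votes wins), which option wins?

D

Last-place votes: A 11, C 11, B 2, D 0.
D is ranked last by the fewest voters, so D wins.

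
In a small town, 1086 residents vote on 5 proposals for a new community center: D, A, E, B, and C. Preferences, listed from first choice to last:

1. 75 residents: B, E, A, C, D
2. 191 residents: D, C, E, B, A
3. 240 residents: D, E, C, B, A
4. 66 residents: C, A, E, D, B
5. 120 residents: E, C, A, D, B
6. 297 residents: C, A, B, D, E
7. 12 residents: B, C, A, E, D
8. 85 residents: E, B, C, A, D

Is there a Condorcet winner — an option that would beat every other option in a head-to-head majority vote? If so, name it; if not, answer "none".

C

C vs D: 655–431 for C.
C vs A: 1011–75 for C.
C vs E: 566–520 for C.
C vs B: 914–172 for C.
C beats every other option head-to-head.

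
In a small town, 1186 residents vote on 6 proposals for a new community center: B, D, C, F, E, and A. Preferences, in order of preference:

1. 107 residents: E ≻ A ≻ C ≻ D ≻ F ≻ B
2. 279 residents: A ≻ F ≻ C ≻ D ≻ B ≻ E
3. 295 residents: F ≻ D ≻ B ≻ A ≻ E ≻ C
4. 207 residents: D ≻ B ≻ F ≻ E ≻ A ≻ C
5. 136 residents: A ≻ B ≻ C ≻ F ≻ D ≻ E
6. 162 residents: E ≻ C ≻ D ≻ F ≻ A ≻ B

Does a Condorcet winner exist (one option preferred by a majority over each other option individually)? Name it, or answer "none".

F

F vs B: 843–343 for F.
F vs D: 710–476 for F.
F vs C: 781–405 for F.
F vs E: 917–269 for F.
F vs A: 664–522 for F.
F beats every other option head-to-head.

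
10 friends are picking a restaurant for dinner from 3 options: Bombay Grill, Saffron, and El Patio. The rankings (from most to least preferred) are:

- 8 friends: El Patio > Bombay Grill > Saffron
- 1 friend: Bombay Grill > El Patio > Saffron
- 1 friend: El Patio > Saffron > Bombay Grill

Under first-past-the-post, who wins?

El Patio

First-place votes: Bombay Grill 1, Saffron 0, El Patio 9.
El Patio has the most first-place votes.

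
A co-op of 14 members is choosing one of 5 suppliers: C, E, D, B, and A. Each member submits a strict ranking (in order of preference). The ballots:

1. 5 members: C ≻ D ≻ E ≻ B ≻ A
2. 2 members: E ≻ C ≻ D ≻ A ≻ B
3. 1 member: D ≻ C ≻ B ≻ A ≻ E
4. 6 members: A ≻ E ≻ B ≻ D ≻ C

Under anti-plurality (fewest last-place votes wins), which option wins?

D

Last-place votes: C 6, E 1, D 0, B 2, A 5.
D is ranked last by the fewest voters, so D wins.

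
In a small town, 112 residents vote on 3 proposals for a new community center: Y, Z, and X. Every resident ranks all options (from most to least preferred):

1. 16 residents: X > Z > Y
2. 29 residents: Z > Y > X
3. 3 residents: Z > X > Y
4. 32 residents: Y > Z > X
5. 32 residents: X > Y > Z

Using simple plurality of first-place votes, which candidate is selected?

X

First-place votes: Y 32, Z 32, X 48.
X has the most first-place votes.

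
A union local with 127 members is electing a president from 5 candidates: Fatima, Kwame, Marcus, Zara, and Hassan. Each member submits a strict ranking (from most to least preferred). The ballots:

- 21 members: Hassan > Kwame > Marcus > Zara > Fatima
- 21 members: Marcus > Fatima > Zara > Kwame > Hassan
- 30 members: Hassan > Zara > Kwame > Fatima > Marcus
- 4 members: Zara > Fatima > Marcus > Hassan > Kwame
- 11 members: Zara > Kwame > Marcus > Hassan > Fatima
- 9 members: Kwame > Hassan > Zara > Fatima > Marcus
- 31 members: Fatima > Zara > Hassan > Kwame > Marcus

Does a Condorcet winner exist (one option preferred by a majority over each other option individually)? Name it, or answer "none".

Zara vs Fatima: 75–52 for Zara.
Zara vs Kwame: 97–30 for Zara.
Zara vs Marcus: 85–42 for Zara.
Zara vs Hassan: 67–60 for Zara.
Zara beats every other option head-to-head.

Zara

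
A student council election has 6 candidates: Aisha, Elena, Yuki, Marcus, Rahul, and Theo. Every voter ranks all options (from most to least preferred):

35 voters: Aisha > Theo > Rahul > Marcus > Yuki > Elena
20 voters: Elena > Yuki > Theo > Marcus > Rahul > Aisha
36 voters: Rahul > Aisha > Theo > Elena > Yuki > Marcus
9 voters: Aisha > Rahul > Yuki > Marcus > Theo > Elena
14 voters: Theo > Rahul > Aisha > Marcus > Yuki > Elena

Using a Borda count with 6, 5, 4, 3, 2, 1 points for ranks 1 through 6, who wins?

Aisha: 35·6 + 20·1 + 36·5 + 9·6 + 14·4 = 520
Elena: 35·1 + 20·6 + 36·3 + 9·1 + 14·1 = 286
Yuki: 35·2 + 20·5 + 36·2 + 9·4 + 14·2 = 306
Marcus: 35·3 + 20·3 + 36·1 + 9·3 + 14·3 = 270
Rahul: 35·4 + 20·2 + 36·6 + 9·5 + 14·5 = 511
Theo: 35·5 + 20·4 + 36·4 + 9·2 + 14·6 = 501
Aisha has the highest Borda score (520).

Aisha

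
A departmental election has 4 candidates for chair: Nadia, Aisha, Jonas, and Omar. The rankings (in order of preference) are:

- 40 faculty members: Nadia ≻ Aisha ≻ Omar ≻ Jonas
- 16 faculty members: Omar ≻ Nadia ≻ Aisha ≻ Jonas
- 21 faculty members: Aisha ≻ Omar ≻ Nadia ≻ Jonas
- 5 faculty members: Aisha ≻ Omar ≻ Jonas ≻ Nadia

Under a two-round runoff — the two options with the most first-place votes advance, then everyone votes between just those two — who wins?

Round 1 first-place votes: Nadia 40, Aisha 26, Jonas 0, Omar 16.
Nadia and Aisha advance.
Runoff: Nadia is preferred to Aisha by 56 voters; Aisha by 26.
Nadia wins the runoff.

Nadia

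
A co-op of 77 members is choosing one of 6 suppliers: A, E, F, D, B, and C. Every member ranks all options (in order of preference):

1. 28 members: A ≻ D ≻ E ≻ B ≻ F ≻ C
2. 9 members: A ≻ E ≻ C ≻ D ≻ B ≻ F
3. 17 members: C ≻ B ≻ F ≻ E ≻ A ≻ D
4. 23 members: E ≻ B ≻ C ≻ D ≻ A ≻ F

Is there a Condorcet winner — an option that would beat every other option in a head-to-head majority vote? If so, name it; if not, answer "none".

E vs A: 40–37 for E.
E vs F: 60–17 for E.
E vs D: 49–28 for E.
E vs B: 60–17 for E.
E vs C: 60–17 for E.
E beats every other option head-to-head.

E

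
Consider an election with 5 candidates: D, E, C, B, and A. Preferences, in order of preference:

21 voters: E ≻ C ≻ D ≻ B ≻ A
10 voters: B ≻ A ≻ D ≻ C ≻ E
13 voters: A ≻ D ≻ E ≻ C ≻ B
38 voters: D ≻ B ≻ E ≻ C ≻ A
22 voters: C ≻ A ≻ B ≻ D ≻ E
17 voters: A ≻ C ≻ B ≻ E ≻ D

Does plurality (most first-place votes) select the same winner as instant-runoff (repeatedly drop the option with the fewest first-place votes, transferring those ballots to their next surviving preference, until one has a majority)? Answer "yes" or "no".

Plurality — first-place votes: D 38, E 21, C 22, B 10, A 30. Winner: D.
Instant-runoff — R1 D 38, E 21, C 22, B 10, A 30 (B out); R2 D 38, E 21, C 22, A 40 (E out); R3 D 38, C 43, A 40 (D out); R4 C 81, A 40 (C winner). Winner: C.
The two methods disagree.

no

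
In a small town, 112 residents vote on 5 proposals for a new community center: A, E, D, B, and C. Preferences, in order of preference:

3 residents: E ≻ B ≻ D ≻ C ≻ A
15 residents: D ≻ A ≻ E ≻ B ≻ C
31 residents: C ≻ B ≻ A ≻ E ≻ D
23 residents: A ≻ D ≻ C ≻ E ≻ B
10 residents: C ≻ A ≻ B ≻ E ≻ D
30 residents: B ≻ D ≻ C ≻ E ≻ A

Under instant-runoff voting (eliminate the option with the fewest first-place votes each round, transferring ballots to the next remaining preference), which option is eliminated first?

Round 1: A 23, E 3, D 15, B 30, C 41. Eliminate E.

E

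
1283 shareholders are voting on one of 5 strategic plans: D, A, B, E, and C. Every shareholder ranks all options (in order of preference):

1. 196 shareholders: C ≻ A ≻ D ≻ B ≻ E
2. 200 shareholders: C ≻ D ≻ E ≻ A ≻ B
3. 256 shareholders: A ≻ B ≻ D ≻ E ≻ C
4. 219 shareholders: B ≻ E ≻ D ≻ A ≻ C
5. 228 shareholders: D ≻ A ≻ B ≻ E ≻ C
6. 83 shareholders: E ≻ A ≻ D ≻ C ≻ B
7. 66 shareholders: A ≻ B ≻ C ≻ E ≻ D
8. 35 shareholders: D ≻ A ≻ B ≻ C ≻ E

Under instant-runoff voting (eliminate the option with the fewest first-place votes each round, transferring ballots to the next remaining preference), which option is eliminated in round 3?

Round 1: D 263, A 322, B 219, E 83, C 396. Eliminate E.
Round 2: D 263, A 405, B 219, C 396. Eliminate B.
Round 3: D 482, A 405, C 396. Eliminate C.

C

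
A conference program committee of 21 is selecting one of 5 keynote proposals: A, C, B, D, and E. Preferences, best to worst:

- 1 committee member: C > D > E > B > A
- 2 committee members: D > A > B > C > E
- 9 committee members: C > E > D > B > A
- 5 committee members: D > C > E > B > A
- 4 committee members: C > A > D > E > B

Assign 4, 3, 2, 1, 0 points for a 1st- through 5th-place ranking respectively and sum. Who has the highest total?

C

A: 1·0 + 2·3 + 9·0 + 5·0 + 4·3 = 18
C: 1·4 + 2·1 + 9·4 + 5·3 + 4·4 = 73
B: 1·1 + 2·2 + 9·1 + 5·1 + 4·0 = 19
D: 1·3 + 2·4 + 9·2 + 5·4 + 4·2 = 57
E: 1·2 + 2·0 + 9·3 + 5·2 + 4·1 = 43
C has the highest Borda score (73).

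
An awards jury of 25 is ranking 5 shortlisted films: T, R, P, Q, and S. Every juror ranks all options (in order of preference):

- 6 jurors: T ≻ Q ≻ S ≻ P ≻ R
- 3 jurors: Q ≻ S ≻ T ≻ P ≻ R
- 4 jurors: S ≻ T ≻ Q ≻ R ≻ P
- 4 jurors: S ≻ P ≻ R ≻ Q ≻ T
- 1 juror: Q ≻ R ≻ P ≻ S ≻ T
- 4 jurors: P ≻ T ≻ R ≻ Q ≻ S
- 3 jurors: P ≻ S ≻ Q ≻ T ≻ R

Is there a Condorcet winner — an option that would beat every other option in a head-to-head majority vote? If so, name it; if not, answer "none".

none

Checking pairwise contests:
S beats T 15–10.
T beats R 20–5.
T beats P 13–12.
T beats Q 14–11.
Q beats S 14–11.
Every option loses at least one head-to-head, so there is no Condorcet winner.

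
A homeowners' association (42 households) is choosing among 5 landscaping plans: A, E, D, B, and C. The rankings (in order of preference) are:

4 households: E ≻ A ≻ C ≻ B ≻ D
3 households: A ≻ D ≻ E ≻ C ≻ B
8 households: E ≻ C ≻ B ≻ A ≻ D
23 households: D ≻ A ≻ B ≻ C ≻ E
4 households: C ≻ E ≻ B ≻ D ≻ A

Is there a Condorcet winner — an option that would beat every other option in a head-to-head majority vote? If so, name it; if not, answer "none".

D

D vs A: 27–15 for D.
D vs E: 26–16 for D.
D vs B: 26–16 for D.
D vs C: 26–16 for D.
D beats every other option head-to-head.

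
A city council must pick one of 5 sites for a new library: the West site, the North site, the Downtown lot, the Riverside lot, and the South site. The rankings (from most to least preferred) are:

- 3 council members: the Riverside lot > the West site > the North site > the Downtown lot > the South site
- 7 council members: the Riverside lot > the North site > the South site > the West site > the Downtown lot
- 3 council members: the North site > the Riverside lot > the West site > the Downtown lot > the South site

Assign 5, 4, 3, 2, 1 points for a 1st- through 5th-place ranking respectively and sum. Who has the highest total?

the West site: 3·4 + 7·2 + 3·3 = 35
the North site: 3·3 + 7·4 + 3·5 = 52
the Downtown lot: 3·2 + 7·1 + 3·2 = 19
the Riverside lot: 3·5 + 7·5 + 3·4 = 62
the South site: 3·1 + 7·3 + 3·1 = 27
the Riverside lot has the highest Borda score (62).

the Riverside lot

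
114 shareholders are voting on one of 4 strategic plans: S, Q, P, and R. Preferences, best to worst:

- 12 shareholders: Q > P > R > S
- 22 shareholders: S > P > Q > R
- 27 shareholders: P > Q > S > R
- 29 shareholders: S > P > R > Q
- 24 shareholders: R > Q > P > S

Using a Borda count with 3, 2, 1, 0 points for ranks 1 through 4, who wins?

P

S: 12·0 + 22·3 + 27·1 + 29·3 + 24·0 = 180
Q: 12·3 + 22·1 + 27·2 + 29·0 + 24·2 = 160
P: 12·2 + 22·2 + 27·3 + 29·2 + 24·1 = 231
R: 12·1 + 22·0 + 27·0 + 29·1 + 24·3 = 113
P has the highest Borda score (231).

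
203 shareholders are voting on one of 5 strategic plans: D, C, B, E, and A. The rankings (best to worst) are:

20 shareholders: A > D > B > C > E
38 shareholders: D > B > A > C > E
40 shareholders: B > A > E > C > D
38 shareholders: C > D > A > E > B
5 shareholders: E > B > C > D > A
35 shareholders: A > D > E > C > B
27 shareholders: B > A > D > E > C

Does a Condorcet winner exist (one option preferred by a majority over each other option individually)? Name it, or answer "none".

none

Checking pairwise contests:
A beats D 122–81.
D beats C 120–83.
D beats B 131–72.
D beats E 158–45.
B beats A 110–93.
Every option loses at least one head-to-head, so there is no Condorcet winner.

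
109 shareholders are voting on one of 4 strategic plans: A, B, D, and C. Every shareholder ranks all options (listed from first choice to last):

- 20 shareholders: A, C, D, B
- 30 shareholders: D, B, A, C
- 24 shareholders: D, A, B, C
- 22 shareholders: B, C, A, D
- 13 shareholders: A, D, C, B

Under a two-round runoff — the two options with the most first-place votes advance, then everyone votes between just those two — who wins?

A

Round 1 first-place votes: A 33, B 22, D 54, C 0.
D and A advance.
Runoff: D is preferred to A by 54 voters; A by 55.
A wins the runoff.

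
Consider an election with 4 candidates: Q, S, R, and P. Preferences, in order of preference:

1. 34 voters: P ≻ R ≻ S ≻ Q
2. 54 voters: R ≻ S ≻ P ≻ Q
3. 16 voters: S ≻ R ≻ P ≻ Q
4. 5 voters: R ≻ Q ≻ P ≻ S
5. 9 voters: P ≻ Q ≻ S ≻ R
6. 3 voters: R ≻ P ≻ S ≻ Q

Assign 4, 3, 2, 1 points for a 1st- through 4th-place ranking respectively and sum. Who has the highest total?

Q: 34·1 + 54·1 + 16·1 + 5·3 + 9·3 + 3·1 = 149
S: 34·2 + 54·3 + 16·4 + 5·1 + 9·2 + 3·2 = 323
R: 34·3 + 54·4 + 16·3 + 5·4 + 9·1 + 3·4 = 407
P: 34·4 + 54·2 + 16·2 + 5·2 + 9·4 + 3·3 = 331
R has the highest Borda score (407).

R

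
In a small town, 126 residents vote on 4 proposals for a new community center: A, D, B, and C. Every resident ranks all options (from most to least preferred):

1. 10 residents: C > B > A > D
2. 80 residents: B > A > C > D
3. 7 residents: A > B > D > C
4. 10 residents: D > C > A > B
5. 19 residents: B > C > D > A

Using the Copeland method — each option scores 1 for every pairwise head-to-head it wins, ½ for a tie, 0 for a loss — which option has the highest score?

B

A: beats D and C; loses to B → score 2.
D: loses to A, B, and C → score 0.
B: beats A, D, and C → score 3.
C: beats D; loses to A and B → score 1.
B has the best pairwise record.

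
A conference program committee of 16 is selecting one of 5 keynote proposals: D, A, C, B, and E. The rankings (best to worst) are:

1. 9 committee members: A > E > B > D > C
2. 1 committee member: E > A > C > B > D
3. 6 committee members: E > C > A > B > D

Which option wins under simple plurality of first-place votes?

First-place votes: D 0, A 9, C 0, B 0, E 7.
A has the most first-place votes.

A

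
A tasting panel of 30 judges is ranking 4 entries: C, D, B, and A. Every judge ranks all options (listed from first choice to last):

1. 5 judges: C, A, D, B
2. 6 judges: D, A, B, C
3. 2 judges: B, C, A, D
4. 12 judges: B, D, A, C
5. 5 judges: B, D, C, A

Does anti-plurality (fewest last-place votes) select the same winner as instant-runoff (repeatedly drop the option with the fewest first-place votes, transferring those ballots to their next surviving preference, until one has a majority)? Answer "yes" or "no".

Anti-plurality — last-place votes: C 18, D 2, B 5, A 5. Winner: D.
Instant-runoff — R1 C 5, D 6, B 19, A 0 (B winner). Winner: B.
The two methods disagree.

no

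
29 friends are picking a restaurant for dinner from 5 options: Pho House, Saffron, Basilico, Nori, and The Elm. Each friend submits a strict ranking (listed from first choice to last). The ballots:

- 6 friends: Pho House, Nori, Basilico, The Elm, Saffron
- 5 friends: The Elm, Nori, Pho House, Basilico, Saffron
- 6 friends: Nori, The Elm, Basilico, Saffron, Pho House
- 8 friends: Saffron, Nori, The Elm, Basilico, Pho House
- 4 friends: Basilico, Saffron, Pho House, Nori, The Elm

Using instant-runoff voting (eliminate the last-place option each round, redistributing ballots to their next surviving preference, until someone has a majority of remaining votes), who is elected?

Round 1: Pho House 6, Saffron 8, Basilico 4, Nori 6, The Elm 5. Eliminate Basilico.
Round 2: Pho House 6, Saffron 12, Nori 6, The Elm 5. Eliminate The Elm.
Round 3: Pho House 6, Saffron 12, Nori 11. Eliminate Pho House.
Round 4: Saffron 12, Nori 17. Nori has a majority.

Nori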